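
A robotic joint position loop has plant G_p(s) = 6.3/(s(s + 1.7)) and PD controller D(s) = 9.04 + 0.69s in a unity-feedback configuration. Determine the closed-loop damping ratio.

Forward path: (9.04 + 0.69s)·6.3/(s(s+1.7)). The closed-loop characteristic equation is s² + (1.7 + 6.3·0.69)s + 6.3·9.04 = 0.
That is s² + 6.047s + 56.95 = 0, so ω_n = 7.547 rad/s and ζ = 6.047/(2·7.547) = 0.4006.

ζ = 0.401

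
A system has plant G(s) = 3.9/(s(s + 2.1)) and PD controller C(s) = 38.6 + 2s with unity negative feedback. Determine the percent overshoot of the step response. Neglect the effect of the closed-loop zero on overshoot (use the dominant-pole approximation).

25%

Forward path: (38.6 + 2s)·3.9/(s(s+2.1)). The closed-loop characteristic equation is s² + (2.1 + 3.9·2)s + 3.9·38.6 = 0.
That is s² + 9.9s + 150.5 = 0, so ω_n = 12.27 rad/s and ζ = 9.9/(2·12.27) = 0.4034.
%OS = 100·exp(−πζ/√(1−ζ²)) = 25%.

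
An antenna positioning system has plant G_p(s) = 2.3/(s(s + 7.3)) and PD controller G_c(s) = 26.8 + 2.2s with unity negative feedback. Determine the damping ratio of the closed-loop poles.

ζ = 0.787

Forward path: (26.8 + 2.2s)·2.3/(s(s+7.3)). The closed-loop characteristic equation is s² + (7.3 + 2.3·2.2)s + 2.3·26.8 = 0.
That is s² + 12.36s + 61.64 = 0, so ω_n = 7.851 rad/s and ζ = 12.36/(2·7.851) = 0.7871.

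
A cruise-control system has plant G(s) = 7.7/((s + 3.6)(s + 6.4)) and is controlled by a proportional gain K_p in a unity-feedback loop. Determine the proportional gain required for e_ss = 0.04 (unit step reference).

The loop is type 0, so e_ss(step) = 1/(1 + K_pos) with K_pos = K_p·G(0).
G(0) = 0.3342. Require 1/(1 + K_p·0.3342) = 0.04, so 1 + 0.3342·K_p = 25.
K_p = (25 − 1)/0.3342 = 71.8.

K_p = 71.8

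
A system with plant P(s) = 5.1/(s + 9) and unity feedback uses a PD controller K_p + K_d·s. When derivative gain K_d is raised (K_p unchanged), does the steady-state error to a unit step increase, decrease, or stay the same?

K_d affects only the transient (the s-coefficient); the DC loop gain, and hence e_ss, depends only on K_p.

unchanged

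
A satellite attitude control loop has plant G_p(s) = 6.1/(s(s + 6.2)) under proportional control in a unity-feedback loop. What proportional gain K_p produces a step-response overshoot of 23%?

From %OS = 100·exp(−πζ/√(1−ζ²)) = 23%, ζ = −ln(0.23)/√(π²+ln²(0.23)) = 0.4237.
Characteristic equation s² + 6.2s + 6.1K_p = 0 gives ζ = 6.2/(2√(6.1K_p)).
Setting ζ = 0.4237: √(6.1K_p) = 6.2/(2·0.4237) = 7.316, so K_p = 53.52/6.1 = 8.77.

K_p = 8.77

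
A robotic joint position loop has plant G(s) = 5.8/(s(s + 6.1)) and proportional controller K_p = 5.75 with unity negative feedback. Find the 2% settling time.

The closed-loop denominator s² + 6.1s + 33.35 gives ω_n = √33.35 = 5.775 and ζ = 6.1/(2ω_n) = 0.5281.
2% settling time T_s ≈ 4/(ζω_n) = 4/3.05 = 1.31 s.

T_s ≈ 1.31 s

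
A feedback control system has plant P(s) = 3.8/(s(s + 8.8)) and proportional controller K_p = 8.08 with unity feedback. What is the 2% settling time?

From 1 + K_pP(s) = 0: s² + 8.8s + 30.7 = 0 ⇒ ω_n = 5.541, ζ = 0.7941.
2% settling time T_s ≈ 4/(ζω_n) = 4/4.4 = 0.909 s.

T_s ≈ 0.909 s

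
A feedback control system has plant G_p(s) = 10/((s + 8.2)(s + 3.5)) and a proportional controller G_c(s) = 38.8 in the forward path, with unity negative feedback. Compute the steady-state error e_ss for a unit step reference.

0.0689

The loop is type 0. Static position error constant K_pos = G_c(0)·G_p(0) = 38.8·0.3484 = 13.52.
Steady-state error to a unit step: e_ss = 1/(1+K_pos) = 1/14.52 = 0.0689.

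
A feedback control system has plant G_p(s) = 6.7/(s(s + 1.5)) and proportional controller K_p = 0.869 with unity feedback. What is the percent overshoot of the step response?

35.8%

From 1 + K_pG_p(s) = 0: s² + 1.5s + 5.822 = 0 ⇒ ω_n = 2.413, ζ = 0.3108.
%OS = 100·exp(−πζ/√(1−ζ²)) = 100·exp(−π·0.3108/√0.9034) = 35.8%.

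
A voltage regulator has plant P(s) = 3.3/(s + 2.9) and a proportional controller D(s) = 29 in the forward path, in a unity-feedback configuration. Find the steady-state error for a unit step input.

0.0294

The loop is type 0. Static position error constant K_pos = D(0)·P(0) = 29·1.138 = 33.
Steady-state error to a unit step: e_ss = 1/(1+K_pos) = 1/34 = 0.0294.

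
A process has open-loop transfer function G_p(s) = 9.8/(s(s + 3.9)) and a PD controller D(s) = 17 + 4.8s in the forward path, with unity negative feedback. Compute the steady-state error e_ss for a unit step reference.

The open loop D(s)G_p(s) has a pole at the origin (type 1), so the static position error constant is infinite and e_ss = 1/(1+∞) = 0.

0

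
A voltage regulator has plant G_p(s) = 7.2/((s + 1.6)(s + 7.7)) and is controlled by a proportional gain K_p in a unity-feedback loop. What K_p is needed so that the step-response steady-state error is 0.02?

K_p = 83.8

The loop is type 0, so e_ss(step) = 1/(1 + K_pos) with K_pos = K_p·G_p(0).
G_p(0) = 0.5844. Require 1/(1 + K_p·0.5844) = 0.02, so 1 + 0.5844·K_p = 50.
K_p = (50 − 1)/0.5844 = 83.8.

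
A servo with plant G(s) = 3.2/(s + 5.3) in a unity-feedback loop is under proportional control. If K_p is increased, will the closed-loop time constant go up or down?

The closed-loop bandwidth 5.3+K_p·3.2 grows with K_p, so τ shrinks.

decrease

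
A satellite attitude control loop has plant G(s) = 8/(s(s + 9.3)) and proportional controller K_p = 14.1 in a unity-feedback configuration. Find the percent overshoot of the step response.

21.7%

The closed-loop denominator s² + 9.3s + 112.8 gives ω_n = √112.8 = 10.62 and ζ = 9.3/(2ω_n) = 0.4378.
%OS = 100·exp(−πζ/√(1−ζ²)) = 100·exp(−π·0.4378/√0.8083) = 21.7%.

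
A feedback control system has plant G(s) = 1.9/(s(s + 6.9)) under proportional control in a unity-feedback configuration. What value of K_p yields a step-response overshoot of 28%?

From %OS = 100·exp(−πζ/√(1−ζ²)) = 28%, ζ = −ln(0.28)/√(π²+ln²(0.28)) = 0.3755.
Characteristic equation s² + 6.9s + 1.9K_p = 0 gives ζ = 6.9/(2√(1.9K_p)).
Setting ζ = 0.3755: √(1.9K_p) = 6.9/(2·0.3755) = 9.187, so K_p = 84.4/1.9 = 44.4.

K_p = 44.4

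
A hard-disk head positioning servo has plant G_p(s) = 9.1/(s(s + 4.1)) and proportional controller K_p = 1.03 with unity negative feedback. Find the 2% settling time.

T_s ≈ 1.95 s

Closed-loop characteristic equation: s² + 4.1s + 9.373 = 0, so ω_n = 3.062 rad/s and ζ = 4.1/(2·3.062) = 0.6696.
2% settling time T_s ≈ 4/(ζω_n) = 4/2.05 = 1.95 s.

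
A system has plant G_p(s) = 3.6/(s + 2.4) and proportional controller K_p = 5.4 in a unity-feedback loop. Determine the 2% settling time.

Closed-loop transfer function: T(s) = K_p·G_p(s)/(1 + K_p·G_p(s)) = 19.44/(s + 2.4 + 19.44) = 19.44/(s + 21.84).
Time constant τ = 1/21.84 = 0.04579 s, so the 2% settling time is about 4τ = 0.183 s.

T_s ≈ 0.183 s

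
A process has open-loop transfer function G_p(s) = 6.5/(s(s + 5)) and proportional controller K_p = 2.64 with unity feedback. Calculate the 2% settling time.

Closed-loop characteristic equation: s² + 5s + 17.16 = 0, so ω_n = 4.142 rad/s and ζ = 5/(2·4.142) = 0.6035.
2% settling time T_s ≈ 4/(ζω_n) = 4/2.5 = 1.6 s.

T_s ≈ 1.6 s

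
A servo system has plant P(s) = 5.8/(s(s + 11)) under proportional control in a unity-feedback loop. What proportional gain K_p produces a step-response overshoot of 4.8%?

K_p = 10.8

From %OS = 100·exp(−πζ/√(1−ζ²)) = 4.8%, ζ = −ln(0.048)/√(π²+ln²(0.048)) = 0.695.
Characteristic equation s² + 11s + 5.8K_p = 0 gives ζ = 11/(2√(5.8K_p)).
Setting ζ = 0.695: √(5.8K_p) = 11/(2·0.695) = 7.914, so K_p = 62.63/5.8 = 10.8.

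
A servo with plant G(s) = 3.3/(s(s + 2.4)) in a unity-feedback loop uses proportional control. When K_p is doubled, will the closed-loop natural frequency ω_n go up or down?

ω_n = √(3.3·K_p), which grows with K_p.

increase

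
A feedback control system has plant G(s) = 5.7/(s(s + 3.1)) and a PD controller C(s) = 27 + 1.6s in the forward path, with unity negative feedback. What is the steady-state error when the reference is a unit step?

The open loop C(s)G(s) has a pole at the origin (type 1), so the static position error constant is infinite and e_ss = 1/(1+∞) = 0.

0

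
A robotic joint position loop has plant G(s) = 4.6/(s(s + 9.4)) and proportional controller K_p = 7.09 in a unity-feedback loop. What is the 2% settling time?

From 1 + K_pG(s) = 0: s² + 9.4s + 32.61 = 0 ⇒ ω_n = 5.711, ζ = 0.823.
2% settling time T_s ≈ 4/(ζω_n) = 4/4.7 = 0.851 s.

T_s ≈ 0.851 s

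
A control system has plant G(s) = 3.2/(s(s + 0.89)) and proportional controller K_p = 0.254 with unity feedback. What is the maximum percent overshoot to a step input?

Closed-loop characteristic equation: s² + 0.89s + 0.8128 = 0, so ω_n = 0.9016 rad/s and ζ = 0.89/(2·0.9016) = 0.4936.
%OS = 100·exp(−πζ/√(1−ζ²)) = 100·exp(−π·0.4936/√0.7564) = 16.8%.

16.8%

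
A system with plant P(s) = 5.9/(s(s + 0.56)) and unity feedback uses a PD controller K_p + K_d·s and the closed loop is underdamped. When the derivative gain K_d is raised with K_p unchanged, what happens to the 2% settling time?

Characteristic equation s² + (0.56 + 5.9K_d)s + 5.9K_p = 0: raising K_d increases ζω_n = (0.56+5.9K_d)/2 while the loop stays underdamped, so T_s ≈ 4/(ζω_n) decreases.

decrease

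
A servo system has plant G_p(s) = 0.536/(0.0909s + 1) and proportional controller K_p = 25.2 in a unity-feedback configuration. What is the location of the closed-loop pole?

s = -159.6

Closed loop: T(s) = K_p·G_p/(1+K_p·G_p) = 13.51/(0.0909s + 1 + 13.51), with pole at s = −(1 + 13.51)/0.0909 = −159.6.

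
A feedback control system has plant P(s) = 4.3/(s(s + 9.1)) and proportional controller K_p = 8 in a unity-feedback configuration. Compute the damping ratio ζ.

ζ = 0.776

The closed-loop denominator is s(s+9.1) + 8·4.3 = s² + 9.1s + 34.4.
So ω_n² = 34.4 ⇒ ω_n = 5.865 rad/s, and ζ = 9.1/(2ω_n) = 0.776.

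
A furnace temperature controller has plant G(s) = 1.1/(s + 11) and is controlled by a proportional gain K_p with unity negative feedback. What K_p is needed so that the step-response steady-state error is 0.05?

K_p = 190

For a type-0 loop with proportional control, e_ss = 1/(1 + K_p·G(0)).
G(0) = 0.1. Require 1/(1 + K_p·0.1) = 0.05, so 1 + 0.1·K_p = 20.
K_p = (20 − 1)/0.1 = 190.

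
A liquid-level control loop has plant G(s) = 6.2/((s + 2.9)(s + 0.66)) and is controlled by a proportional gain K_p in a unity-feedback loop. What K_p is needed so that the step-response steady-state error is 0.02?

The loop is type 0, so e_ss(step) = 1/(1 + K_pos) with K_pos = K_p·G(0).
G(0) = 3.239. Require 1/(1 + K_p·3.239) = 0.02, so 1 + 3.239·K_p = 50.
K_p = (50 − 1)/3.239 = 15.1.

K_p = 15.1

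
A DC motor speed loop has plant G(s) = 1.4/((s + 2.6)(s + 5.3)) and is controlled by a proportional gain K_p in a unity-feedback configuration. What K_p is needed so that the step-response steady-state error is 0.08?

K_p = 113

The loop is type 0, so e_ss(step) = 1/(1 + K_pos) with K_pos = K_p·G(0).
G(0) = 0.1016. Require 1/(1 + K_p·0.1016) = 0.08, so 1 + 0.1016·K_p = 12.5.
K_p = (12.5 − 1)/0.1016 = 113.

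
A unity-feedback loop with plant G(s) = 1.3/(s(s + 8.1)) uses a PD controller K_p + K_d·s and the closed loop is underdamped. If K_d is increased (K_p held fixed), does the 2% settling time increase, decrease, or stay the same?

Characteristic equation s² + (8.1 + 1.3K_d)s + 1.3K_p = 0: raising K_d increases ζω_n = (8.1+1.3K_d)/2 while the loop stays underdamped, so T_s ≈ 4/(ζω_n) decreases.

decrease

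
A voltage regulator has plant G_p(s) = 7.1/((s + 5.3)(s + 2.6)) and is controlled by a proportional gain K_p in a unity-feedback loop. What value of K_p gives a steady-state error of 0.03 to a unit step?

K_p = 62.8

Steady-state error for a unit step on this type-0 loop is 1/(1 + K_p·G_p(0)).
G_p(0) = 0.5152. Require 1/(1 + K_p·0.5152) = 0.03, so 1 + 0.5152·K_p = 33.33.
K_p = (33.33 − 1)/0.5152 = 62.8.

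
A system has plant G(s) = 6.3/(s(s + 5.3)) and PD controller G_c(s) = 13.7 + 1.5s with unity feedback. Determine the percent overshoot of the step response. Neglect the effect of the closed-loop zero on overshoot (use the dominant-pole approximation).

Forward path: (13.7 + 1.5s)·6.3/(s(s+5.3)). The closed-loop characteristic equation is s² + (5.3 + 6.3·1.5)s + 6.3·13.7 = 0.
That is s² + 14.75s + 86.31 = 0, so ω_n = 9.29 rad/s and ζ = 14.75/(2·9.29) = 0.7938.
%OS = 100·exp(−πζ/√(1−ζ²)) = 1.66%.

1.66%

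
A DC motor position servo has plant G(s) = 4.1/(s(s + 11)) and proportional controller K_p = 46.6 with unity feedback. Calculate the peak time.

T_p = 0.248 s

The closed-loop denominator s² + 11s + 191.1 gives ω_n = √191.1 = 13.82 and ζ = 11/(2ω_n) = 0.3979.
Damped frequency ω_d = ω_n√(1−ζ²) = 12.68 rad/s, so peak time T_p = π/ω_d = 0.248 s.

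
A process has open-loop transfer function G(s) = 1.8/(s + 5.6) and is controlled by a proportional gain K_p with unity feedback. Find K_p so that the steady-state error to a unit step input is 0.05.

For a type-0 loop with proportional control, e_ss = 1/(1 + K_p·G(0)).
G(0) = 0.3214. Require 1/(1 + K_p·0.3214) = 0.05, so 1 + 0.3214·K_p = 20.
K_p = (20 − 1)/0.3214 = 59.1.

K_p = 59.1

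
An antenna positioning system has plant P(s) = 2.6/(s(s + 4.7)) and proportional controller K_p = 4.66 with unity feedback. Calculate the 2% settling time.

T_s ≈ 1.7 s

From 1 + K_pP(s) = 0: s² + 4.7s + 12.12 = 0 ⇒ ω_n = 3.481, ζ = 0.6751.
2% settling time T_s ≈ 4/(ζω_n) = 4/2.35 = 1.7 s.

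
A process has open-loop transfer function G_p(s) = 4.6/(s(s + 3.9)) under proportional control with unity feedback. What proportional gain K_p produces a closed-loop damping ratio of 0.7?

K_p = 1.69

Closed-loop characteristic equation: s² + 3.9s + K_p·4.6 = 0.
So ω_n = √(4.6K_p) and 2ζω_n = 3.9, giving ζ = 3.9/(2√(4.6K_p)).
Setting ζ = 0.7: √(4.6K_p) = 3.9/(2·0.7) = 2.786, so K_p = 7.76/4.6 = 1.69.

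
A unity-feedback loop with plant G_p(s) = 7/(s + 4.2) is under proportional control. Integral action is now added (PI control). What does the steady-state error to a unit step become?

Adding integral action puts a pole at s = 0 in the forward path, raising the system type to 1; a type-1 loop has zero steady-state error to a step.

0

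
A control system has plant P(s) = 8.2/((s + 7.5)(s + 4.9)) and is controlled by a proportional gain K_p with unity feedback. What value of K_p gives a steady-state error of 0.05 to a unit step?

For a type-0 loop with proportional control, e_ss = 1/(1 + K_p·P(0)).
P(0) = 0.2231. Require 1/(1 + K_p·0.2231) = 0.05, so 1 + 0.2231·K_p = 20.
K_p = (20 − 1)/0.2231 = 85.2.

K_p = 85.2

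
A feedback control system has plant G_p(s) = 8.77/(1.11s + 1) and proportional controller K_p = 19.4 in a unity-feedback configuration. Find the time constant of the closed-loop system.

Closed loop: T(s) = K_p·G_p/(1+K_p·G_p) = 170.1/(1.11s + 1 + 170.1), with pole at s = −(1 + 170.1)/1.11 = −154.2.
Closed-loop time constant τ = 1/154.2 = 0.00649 s.

τ = 0.00649 s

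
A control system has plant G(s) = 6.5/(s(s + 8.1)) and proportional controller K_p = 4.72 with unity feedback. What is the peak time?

T_p = 0.831 s

The closed-loop denominator s² + 8.1s + 30.68 gives ω_n = √30.68 = 5.539 and ζ = 8.1/(2ω_n) = 0.7312.
Damped frequency ω_d = ω_n√(1−ζ²) = 3.779 rad/s, so peak time T_p = π/ω_d = 0.831 s.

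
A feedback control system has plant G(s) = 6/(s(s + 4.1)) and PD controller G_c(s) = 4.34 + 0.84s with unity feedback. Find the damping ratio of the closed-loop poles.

ζ = 0.896

Forward path: (4.34 + 0.84s)·6/(s(s+4.1)). The closed-loop characteristic equation is s² + (4.1 + 6·0.84)s + 6·4.34 = 0.
That is s² + 9.14s + 26.04 = 0, so ω_n = 5.103 rad/s and ζ = 9.14/(2·5.103) = 0.8956.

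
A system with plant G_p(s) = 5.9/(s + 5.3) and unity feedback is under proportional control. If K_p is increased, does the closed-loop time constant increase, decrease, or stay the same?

decrease

The closed-loop bandwidth 5.3+K_p·5.9 grows with K_p, so τ shrinks.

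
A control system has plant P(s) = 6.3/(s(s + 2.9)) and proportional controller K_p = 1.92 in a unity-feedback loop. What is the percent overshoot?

23.7%

The closed-loop denominator s² + 2.9s + 12.1 gives ω_n = √12.1 = 3.478 and ζ = 2.9/(2ω_n) = 0.4169.
%OS = 100·exp(−πζ/√(1−ζ²)) = 100·exp(−π·0.4169/√0.8262) = 23.7%.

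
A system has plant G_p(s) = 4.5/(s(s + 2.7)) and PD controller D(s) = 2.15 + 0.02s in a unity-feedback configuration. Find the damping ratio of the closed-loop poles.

ζ = 0.448

Forward path: (2.15 + 0.02s)·4.5/(s(s+2.7)). The closed-loop characteristic equation is s² + (2.7 + 4.5·0.02)s + 4.5·2.15 = 0.
That is s² + 2.79s + 9.675 = 0, so ω_n = 3.11 rad/s and ζ = 2.79/(2·3.11) = 0.4485.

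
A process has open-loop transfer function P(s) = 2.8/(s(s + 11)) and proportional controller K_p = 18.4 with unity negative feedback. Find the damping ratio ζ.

The closed-loop denominator is s(s+11) + 18.4·2.8 = s² + 11s + 51.52.
Matching s² + 2ζω_n s + ω_n²: ω_n = √51.52 = 7.178 rad/s and 2ζω_n = 11, so ζ = 11/(2·7.178) = 0.766.

ζ = 0.766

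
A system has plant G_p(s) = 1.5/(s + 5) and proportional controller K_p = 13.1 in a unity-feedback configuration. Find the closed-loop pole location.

Closed-loop transfer function: T(s) = K_p·G_p(s)/(1 + K_p·G_p(s)) = 19.65/(s + 5 + 19.65) = 19.65/(s + 24.65).
The closed-loop pole is at s = −24.65.

s = -24.65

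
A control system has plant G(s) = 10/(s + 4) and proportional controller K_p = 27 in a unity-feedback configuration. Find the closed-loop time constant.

τ = 0.00365 s

Closed-loop transfer function: T(s) = K_p·G(s)/(1 + K_p·G(s)) = 270/(s + 4 + 270) = 270/(s + 274).
Time constant τ = 1/274 = 0.00365 s.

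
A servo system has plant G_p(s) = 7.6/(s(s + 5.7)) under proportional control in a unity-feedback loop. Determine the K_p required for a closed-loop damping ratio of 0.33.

Closed-loop characteristic equation: s² + 5.7s + K_p·7.6 = 0.
So ω_n = √(7.6K_p) and 2ζω_n = 5.7, giving ζ = 5.7/(2√(7.6K_p)).
Setting ζ = 0.33: √(7.6K_p) = 5.7/(2·0.33) = 8.636, so K_p = 74.59/7.6 = 9.81.

K_p = 9.81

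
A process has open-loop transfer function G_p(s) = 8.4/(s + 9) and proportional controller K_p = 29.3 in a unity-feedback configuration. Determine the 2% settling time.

Closed-loop transfer function: T(s) = K_p·G_p(s)/(1 + K_p·G_p(s)) = 246.1/(s + 9 + 246.1) = 246.1/(s + 255.1).
Time constant τ = 1/255.1 = 0.00392 s, so the 2% settling time is about 4τ = 0.0157 s.

T_s ≈ 0.0157 s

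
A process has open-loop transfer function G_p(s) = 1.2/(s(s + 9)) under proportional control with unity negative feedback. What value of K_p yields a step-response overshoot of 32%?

K_p = 145

From %OS = 100·exp(−πζ/√(1−ζ²)) = 32%, ζ = −ln(0.32)/√(π²+ln²(0.32)) = 0.341.
Characteristic equation s² + 9s + 1.2K_p = 0 gives ζ = 9/(2√(1.2K_p)).
Setting ζ = 0.341: √(1.2K_p) = 9/(2·0.341) = 13.2, so K_p = 174.2/1.2 = 145.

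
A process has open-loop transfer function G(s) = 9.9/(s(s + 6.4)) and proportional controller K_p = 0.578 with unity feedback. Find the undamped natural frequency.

ω_n = 2.39 rad/s

With unity feedback the closed-loop characteristic equation is s² + 6.4s + 0.578·9.9 = s² + 6.4s + 5.722 = 0.
So ω_n² = 5.722 ⇒ ω_n = 2.392 rad/s, and ζ = 6.4/(2ω_n) = 1.34.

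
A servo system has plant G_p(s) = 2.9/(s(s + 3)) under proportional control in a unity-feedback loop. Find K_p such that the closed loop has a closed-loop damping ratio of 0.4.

K_p = 4.85

Closed-loop characteristic equation: s² + 3s + K_p·2.9 = 0.
So ω_n = √(2.9K_p) and 2ζω_n = 3, giving ζ = 3/(2√(2.9K_p)).
Setting ζ = 0.4: √(2.9K_p) = 3/(2·0.4) = 3.75, so K_p = 14.06/2.9 = 4.85.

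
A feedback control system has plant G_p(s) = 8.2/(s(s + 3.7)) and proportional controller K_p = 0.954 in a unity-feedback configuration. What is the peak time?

Closed-loop characteristic equation: s² + 3.7s + 7.823 = 0, so ω_n = 2.797 rad/s and ζ = 3.7/(2·2.797) = 0.6614.
Damped frequency ω_d = ω_n√(1−ζ²) = 2.098 rad/s, so peak time T_p = π/ω_d = 1.5 s.

T_p = 1.5 s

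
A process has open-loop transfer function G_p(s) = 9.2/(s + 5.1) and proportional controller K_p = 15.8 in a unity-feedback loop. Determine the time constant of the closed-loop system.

Closed-loop transfer function: T(s) = K_p·G_p(s)/(1 + K_p·G_p(s)) = 145.4/(s + 5.1 + 145.4) = 145.4/(s + 150.5).
Time constant τ = 1/150.5 = 0.00665 s.

τ = 0.00665 s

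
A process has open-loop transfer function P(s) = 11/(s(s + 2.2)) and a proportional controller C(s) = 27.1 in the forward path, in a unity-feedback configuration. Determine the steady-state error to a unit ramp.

The loop has one pole at the origin (type 1). Velocity error constant K_v = lim_{s→0} s·C(s)P(s) = 27.1·11/2.2 = 135.5.
Steady-state error to a unit ramp: e_ss = 1/K_v = 0.00738.

0.00738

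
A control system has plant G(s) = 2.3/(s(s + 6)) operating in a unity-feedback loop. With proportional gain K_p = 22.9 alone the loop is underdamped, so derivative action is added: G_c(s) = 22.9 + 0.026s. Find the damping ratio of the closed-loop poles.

Forward path: (22.9 + 0.026s)·2.3/(s(s+6)). The closed-loop characteristic equation is s² + (6 + 2.3·0.026)s + 2.3·22.9 = 0.
That is s² + 6.06s + 52.67 = 0, so ω_n = 7.257 rad/s and ζ = 6.06/(2·7.257) = 0.4175.

ζ = 0.417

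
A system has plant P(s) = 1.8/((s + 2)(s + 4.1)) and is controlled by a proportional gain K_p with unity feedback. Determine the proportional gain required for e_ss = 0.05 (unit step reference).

K_p = 86.6

For a type-0 loop with proportional control, e_ss = 1/(1 + K_p·P(0)).
P(0) = 0.2195. Require 1/(1 + K_p·0.2195) = 0.05, so 1 + 0.2195·K_p = 20.
K_p = (20 − 1)/0.2195 = 86.6.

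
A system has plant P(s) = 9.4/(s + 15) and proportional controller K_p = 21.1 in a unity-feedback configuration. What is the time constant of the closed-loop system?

Closed-loop transfer function: T(s) = K_p·P(s)/(1 + K_p·P(s)) = 198.3/(s + 15 + 198.3) = 198.3/(s + 213.3).
Time constant τ = 1/213.3 = 0.00469 s.

τ = 0.00469 s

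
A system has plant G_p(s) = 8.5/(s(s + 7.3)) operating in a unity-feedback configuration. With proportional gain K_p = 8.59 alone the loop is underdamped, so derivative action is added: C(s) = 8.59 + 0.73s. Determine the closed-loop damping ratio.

Forward path: (8.59 + 0.73s)·8.5/(s(s+7.3)). The closed-loop characteristic equation is s² + (7.3 + 8.5·0.73)s + 8.5·8.59 = 0.
That is s² + 13.5s + 73.02 = 0, so ω_n = 8.545 rad/s and ζ = 13.5/(2·8.545) = 0.7902.

ζ = 0.79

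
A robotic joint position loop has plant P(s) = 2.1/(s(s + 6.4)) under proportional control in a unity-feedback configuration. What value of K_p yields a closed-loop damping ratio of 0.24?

Closed-loop characteristic equation: s² + 6.4s + K_p·2.1 = 0.
So ω_n = √(2.1K_p) and 2ζω_n = 6.4, giving ζ = 6.4/(2√(2.1K_p)).
Setting ζ = 0.24: √(2.1K_p) = 6.4/(2·0.24) = 13.33, so K_p = 177.8/2.1 = 84.7.

K_p = 84.7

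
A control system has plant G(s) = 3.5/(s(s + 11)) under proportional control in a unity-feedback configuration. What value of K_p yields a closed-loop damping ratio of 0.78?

Closed-loop characteristic equation: s² + 11s + K_p·3.5 = 0.
So ω_n = √(3.5K_p) and 2ζω_n = 11, giving ζ = 11/(2√(3.5K_p)).
Setting ζ = 0.78: √(3.5K_p) = 11/(2·0.78) = 7.051, so K_p = 49.72/3.5 = 14.2.

K_p = 14.2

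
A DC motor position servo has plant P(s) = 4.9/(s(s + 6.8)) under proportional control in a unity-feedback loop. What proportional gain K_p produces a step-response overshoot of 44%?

K_p = 36.9

From %OS = 100·exp(−πζ/√(1−ζ²)) = 44%, ζ = −ln(0.44)/√(π²+ln²(0.44)) = 0.2528.
Characteristic equation s² + 6.8s + 4.9K_p = 0 gives ζ = 6.8/(2√(4.9K_p)).
Setting ζ = 0.2528: √(4.9K_p) = 6.8/(2·0.2528) = 13.45, so K_p = 180.8/4.9 = 36.9.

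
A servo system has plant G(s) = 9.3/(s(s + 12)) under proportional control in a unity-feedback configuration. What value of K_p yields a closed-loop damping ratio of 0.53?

Closed-loop characteristic equation: s² + 12s + K_p·9.3 = 0.
So ω_n = √(9.3K_p) and 2ζω_n = 12, giving ζ = 12/(2√(9.3K_p)).
Setting ζ = 0.53: √(9.3K_p) = 12/(2·0.53) = 11.32, so K_p = 128.2/9.3 = 13.8.

K_p = 13.8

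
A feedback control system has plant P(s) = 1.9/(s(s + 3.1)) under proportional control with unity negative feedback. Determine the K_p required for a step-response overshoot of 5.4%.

From %OS = 100·exp(−πζ/√(1−ζ²)) = 5.4%, ζ = −ln(0.054)/√(π²+ln²(0.054)) = 0.6806.
Characteristic equation s² + 3.1s + 1.9K_p = 0 gives ζ = 3.1/(2√(1.9K_p)).
Setting ζ = 0.6806: √(1.9K_p) = 3.1/(2·0.6806) = 2.277, so K_p = 5.186/1.9 = 2.73.

K_p = 2.73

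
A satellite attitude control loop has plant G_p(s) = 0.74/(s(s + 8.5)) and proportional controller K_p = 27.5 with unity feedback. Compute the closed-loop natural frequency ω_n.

The closed-loop denominator is s(s+8.5) + 27.5·0.74 = s² + 8.5s + 20.35.
So ω_n² = 20.35 ⇒ ω_n = 4.511 rad/s, and ζ = 8.5/(2ω_n) = 0.942.

ω_n = 4.51 rad/s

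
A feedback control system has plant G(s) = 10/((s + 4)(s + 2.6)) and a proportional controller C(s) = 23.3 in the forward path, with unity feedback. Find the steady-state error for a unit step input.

0.0427

The loop is type 0. Static position error constant K_pos = C(0)·G(0) = 23.3·0.9615 = 22.4.
Steady-state error to a unit step: e_ss = 1/(1+K_pos) = 1/23.4 = 0.0427.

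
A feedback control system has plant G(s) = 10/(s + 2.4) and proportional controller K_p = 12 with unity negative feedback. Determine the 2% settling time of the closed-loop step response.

Closed-loop transfer function: T(s) = K_p·G(s)/(1 + K_p·G(s)) = 120/(s + 2.4 + 120) = 120/(s + 122.4).
Time constant τ = 1/122.4 = 0.00817 s, so the 2% settling time is about 4τ = 0.0327 s.

T_s ≈ 0.0327 s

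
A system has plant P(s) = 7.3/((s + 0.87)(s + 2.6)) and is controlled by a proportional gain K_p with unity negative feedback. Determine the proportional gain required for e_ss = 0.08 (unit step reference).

K_p = 3.56

Steady-state error for a unit step on this type-0 loop is 1/(1 + K_p·P(0)).
P(0) = 3.227. Require 1/(1 + K_p·3.227) = 0.08, so 1 + 3.227·K_p = 12.5.
K_p = (12.5 − 1)/3.227 = 3.56.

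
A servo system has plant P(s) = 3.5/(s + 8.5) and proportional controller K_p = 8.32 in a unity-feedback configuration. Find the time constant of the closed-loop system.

τ = 0.0266 s

Closed-loop transfer function: T(s) = K_p·P(s)/(1 + K_p·P(s)) = 29.12/(s + 8.5 + 29.12) = 29.12/(s + 37.62).
Time constant τ = 1/37.62 = 0.0266 s.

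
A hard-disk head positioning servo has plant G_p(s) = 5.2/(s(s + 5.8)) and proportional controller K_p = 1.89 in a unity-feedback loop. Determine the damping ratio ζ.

The closed-loop denominator is s(s+5.8) + 1.89·5.2 = s² + 5.8s + 9.828.
Matching s² + 2ζω_n s + ω_n²: ω_n = √9.828 = 3.135 rad/s and 2ζω_n = 5.8, so ζ = 5.8/(2·3.135) = 0.925.

ζ = 0.925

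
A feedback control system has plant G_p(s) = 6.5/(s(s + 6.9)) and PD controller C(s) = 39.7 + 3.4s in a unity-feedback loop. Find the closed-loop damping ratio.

ζ = 0.903

Forward path: (39.7 + 3.4s)·6.5/(s(s+6.9)). The closed-loop characteristic equation is s² + (6.9 + 6.5·3.4)s + 6.5·39.7 = 0.
That is s² + 29s + 258.1 = 0, so ω_n = 16.06 rad/s and ζ = 29/(2·16.06) = 0.9026.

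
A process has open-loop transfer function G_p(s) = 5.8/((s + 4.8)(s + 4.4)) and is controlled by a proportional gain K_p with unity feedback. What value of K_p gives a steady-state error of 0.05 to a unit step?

The loop is type 0, so e_ss(step) = 1/(1 + K_pos) with K_pos = K_p·G_p(0).
G_p(0) = 0.2746. Require 1/(1 + K_p·0.2746) = 0.05, so 1 + 0.2746·K_p = 20.
K_p = (20 − 1)/0.2746 = 69.2.

K_p = 69.2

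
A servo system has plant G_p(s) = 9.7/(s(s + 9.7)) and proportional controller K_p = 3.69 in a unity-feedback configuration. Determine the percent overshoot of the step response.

1.29%

From 1 + K_pG_p(s) = 0: s² + 9.7s + 35.79 = 0 ⇒ ω_n = 5.983, ζ = 0.8107.
%OS = 100·exp(−πζ/√(1−ζ²)) = 100·exp(−π·0.8107/√0.3428) = 1.29%.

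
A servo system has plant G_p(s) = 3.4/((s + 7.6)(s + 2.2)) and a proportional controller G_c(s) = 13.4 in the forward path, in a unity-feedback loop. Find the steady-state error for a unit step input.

The loop is type 0. Static position error constant K_pos = G_c(0)·G_p(0) = 13.4·0.2033 = 2.725.
Steady-state error to a unit step: e_ss = 1/(1+K_pos) = 1/3.725 = 0.268.

0.268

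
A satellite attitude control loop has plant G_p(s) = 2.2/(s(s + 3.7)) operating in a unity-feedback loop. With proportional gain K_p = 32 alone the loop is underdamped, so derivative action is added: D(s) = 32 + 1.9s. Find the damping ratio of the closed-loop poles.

ζ = 0.47

Forward path: (32 + 1.9s)·2.2/(s(s+3.7)). The closed-loop characteristic equation is s² + (3.7 + 2.2·1.9)s + 2.2·32 = 0.
That is s² + 7.88s + 70.4 = 0, so ω_n = 8.39 rad/s and ζ = 7.88/(2·8.39) = 0.4696.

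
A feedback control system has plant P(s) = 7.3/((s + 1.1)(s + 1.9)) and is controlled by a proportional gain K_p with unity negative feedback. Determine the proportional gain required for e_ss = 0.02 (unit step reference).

K_p = 14

For a type-0 loop with proportional control, e_ss = 1/(1 + K_p·P(0)).
P(0) = 3.493. Require 1/(1 + K_p·3.493) = 0.02, so 1 + 3.493·K_p = 50.
K_p = (50 − 1)/3.493 = 14.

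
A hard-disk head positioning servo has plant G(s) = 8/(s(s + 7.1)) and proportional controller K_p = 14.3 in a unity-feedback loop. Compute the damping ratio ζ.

1 + K_p·G(s) = 0 gives s² + 7.1s + 114.4 = 0.
So ω_n² = 114.4 ⇒ ω_n = 10.7 rad/s, and ζ = 7.1/(2ω_n) = 0.332.

ζ = 0.332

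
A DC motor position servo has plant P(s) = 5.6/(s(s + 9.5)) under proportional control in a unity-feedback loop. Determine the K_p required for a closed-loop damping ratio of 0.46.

K_p = 19

Closed-loop characteristic equation: s² + 9.5s + K_p·5.6 = 0.
So ω_n = √(5.6K_p) and 2ζω_n = 9.5, giving ζ = 9.5/(2√(5.6K_p)).
Setting ζ = 0.46: √(5.6K_p) = 9.5/(2·0.46) = 10.33, so K_p = 106.6/5.6 = 19.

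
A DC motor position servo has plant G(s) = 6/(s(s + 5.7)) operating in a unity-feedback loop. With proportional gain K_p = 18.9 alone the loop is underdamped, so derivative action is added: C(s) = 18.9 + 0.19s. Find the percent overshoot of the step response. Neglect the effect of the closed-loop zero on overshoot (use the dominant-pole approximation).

34.5%

Forward path: (18.9 + 0.19s)·6/(s(s+5.7)). The closed-loop characteristic equation is s² + (5.7 + 6·0.19)s + 6·18.9 = 0.
That is s² + 6.84s + 113.4 = 0, so ω_n = 10.65 rad/s and ζ = 6.84/(2·10.65) = 0.3212.
%OS = 100·exp(−πζ/√(1−ζ²)) = 34.5%.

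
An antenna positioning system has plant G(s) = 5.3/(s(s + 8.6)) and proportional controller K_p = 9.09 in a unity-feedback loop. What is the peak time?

T_p = 0.577 s

Closed-loop characteristic equation: s² + 8.6s + 48.18 = 0, so ω_n = 6.941 rad/s and ζ = 8.6/(2·6.941) = 0.6195.
Damped frequency ω_d = ω_n√(1−ζ²) = 5.449 rad/s, so peak time T_p = π/ω_d = 0.577 s.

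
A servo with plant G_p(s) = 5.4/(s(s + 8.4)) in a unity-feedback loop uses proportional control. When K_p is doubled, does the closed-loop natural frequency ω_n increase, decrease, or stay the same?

ω_n = √(5.4·K_p), which grows with K_p.

increase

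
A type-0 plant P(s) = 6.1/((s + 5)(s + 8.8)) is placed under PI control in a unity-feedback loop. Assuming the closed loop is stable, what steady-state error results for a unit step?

0

The PI controller's integrator makes the forward path type 1, so e_ss to a step is zero.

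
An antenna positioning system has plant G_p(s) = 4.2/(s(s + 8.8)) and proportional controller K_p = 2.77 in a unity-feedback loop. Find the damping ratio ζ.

ζ = 1.29

With unity feedback the closed-loop characteristic equation is s² + 8.8s + 2.77·4.2 = s² + 8.8s + 11.63 = 0.
Matching s² + 2ζω_n s + ω_n²: ω_n = √11.63 = 3.411 rad/s and 2ζω_n = 8.8, so ζ = 8.8/(2·3.411) = 1.29.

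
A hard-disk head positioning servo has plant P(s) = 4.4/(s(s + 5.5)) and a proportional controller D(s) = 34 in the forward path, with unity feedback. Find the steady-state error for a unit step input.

The open loop D(s)P(s) has a pole at the origin (type 1), so the static position error constant is infinite and e_ss = 1/(1+∞) = 0.

0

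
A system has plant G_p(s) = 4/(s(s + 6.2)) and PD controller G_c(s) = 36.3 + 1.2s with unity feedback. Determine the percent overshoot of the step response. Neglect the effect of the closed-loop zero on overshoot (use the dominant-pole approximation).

20%

Forward path: (36.3 + 1.2s)·4/(s(s+6.2)). The closed-loop characteristic equation is s² + (6.2 + 4·1.2)s + 4·36.3 = 0.
That is s² + 11s + 145.2 = 0, so ω_n = 12.05 rad/s and ζ = 11/(2·12.05) = 0.4564.
%OS = 100·exp(−πζ/√(1−ζ²)) = 20%.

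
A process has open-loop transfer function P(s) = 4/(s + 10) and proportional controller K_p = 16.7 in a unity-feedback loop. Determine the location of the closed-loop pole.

s = -76.8

Closed-loop transfer function: T(s) = K_p·P(s)/(1 + K_p·P(s)) = 66.8/(s + 10 + 66.8) = 66.8/(s + 76.8).
The closed-loop pole is at s = −76.8.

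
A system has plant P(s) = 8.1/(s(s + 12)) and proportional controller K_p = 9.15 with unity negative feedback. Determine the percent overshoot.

The closed-loop denominator s² + 12s + 74.11 gives ω_n = √74.11 = 8.609 and ζ = 12/(2ω_n) = 0.6969.
%OS = 100·exp(−πζ/√(1−ζ²)) = 100·exp(−π·0.6969/√0.5143) = 4.72%.

4.72%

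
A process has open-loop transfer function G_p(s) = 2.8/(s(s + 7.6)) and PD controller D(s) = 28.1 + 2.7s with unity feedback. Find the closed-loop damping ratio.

ζ = 0.855

Forward path: (28.1 + 2.7s)·2.8/(s(s+7.6)). The closed-loop characteristic equation is s² + (7.6 + 2.8·2.7)s + 2.8·28.1 = 0.
That is s² + 15.16s + 78.68 = 0, so ω_n = 8.87 rad/s and ζ = 15.16/(2·8.87) = 0.8545.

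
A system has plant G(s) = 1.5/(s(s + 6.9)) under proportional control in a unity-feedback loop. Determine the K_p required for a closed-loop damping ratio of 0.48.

K_p = 34.4

Closed-loop characteristic equation: s² + 6.9s + K_p·1.5 = 0.
So ω_n = √(1.5K_p) and 2ζω_n = 6.9, giving ζ = 6.9/(2√(1.5K_p)).
Setting ζ = 0.48: √(1.5K_p) = 6.9/(2·0.48) = 7.188, so K_p = 51.66/1.5 = 34.4.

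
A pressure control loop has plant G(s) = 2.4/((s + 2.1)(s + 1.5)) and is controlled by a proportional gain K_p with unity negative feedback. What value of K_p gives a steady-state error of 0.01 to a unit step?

K_p = 130

For a type-0 loop with proportional control, e_ss = 1/(1 + K_p·G(0)).
G(0) = 0.7619. Require 1/(1 + K_p·0.7619) = 0.01, so 1 + 0.7619·K_p = 100.
K_p = (100 − 1)/0.7619 = 130.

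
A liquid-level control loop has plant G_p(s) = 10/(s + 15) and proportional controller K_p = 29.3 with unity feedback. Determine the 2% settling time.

Closed-loop transfer function: T(s) = K_p·G_p(s)/(1 + K_p·G_p(s)) = 293/(s + 15 + 293) = 293/(s + 308).
Time constant τ = 1/308 = 0.003247 s, so the 2% settling time is about 4τ = 0.013 s.

T_s ≈ 0.013 s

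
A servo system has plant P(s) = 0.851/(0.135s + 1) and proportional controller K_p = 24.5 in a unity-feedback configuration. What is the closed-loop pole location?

s = -161.8

Closed loop: T(s) = K_p·P/(1+K_p·P) = 20.85/(0.135s + 1 + 20.85), with pole at s = −(1 + 20.85)/0.135 = −161.8.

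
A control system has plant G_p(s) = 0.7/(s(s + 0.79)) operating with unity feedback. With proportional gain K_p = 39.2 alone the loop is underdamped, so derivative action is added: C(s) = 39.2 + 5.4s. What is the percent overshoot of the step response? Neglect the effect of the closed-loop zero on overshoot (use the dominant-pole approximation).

Forward path: (39.2 + 5.4s)·0.7/(s(s+0.79)). The closed-loop characteristic equation is s² + (0.79 + 0.7·5.4)s + 0.7·39.2 = 0.
That is s² + 4.57s + 27.44 = 0, so ω_n = 5.238 rad/s and ζ = 4.57/(2·5.238) = 0.4362.
%OS = 100·exp(−πζ/√(1−ζ²)) = 21.8%.

21.8%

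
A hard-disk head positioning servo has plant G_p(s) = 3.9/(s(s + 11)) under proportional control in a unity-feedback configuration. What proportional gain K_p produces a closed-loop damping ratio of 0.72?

Closed-loop characteristic equation: s² + 11s + K_p·3.9 = 0.
So ω_n = √(3.9K_p) and 2ζω_n = 11, giving ζ = 11/(2√(3.9K_p)).
Setting ζ = 0.72: √(3.9K_p) = 11/(2·0.72) = 7.639, so K_p = 58.35/3.9 = 15.

K_p = 15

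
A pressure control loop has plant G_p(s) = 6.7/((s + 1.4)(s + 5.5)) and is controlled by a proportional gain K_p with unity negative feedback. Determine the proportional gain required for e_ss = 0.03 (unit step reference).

K_p = 37.2

Steady-state error for a unit step on this type-0 loop is 1/(1 + K_p·G_p(0)).
G_p(0) = 0.8701. Require 1/(1 + K_p·0.8701) = 0.03, so 1 + 0.8701·K_p = 33.33.
K_p = (33.33 − 1)/0.8701 = 37.2.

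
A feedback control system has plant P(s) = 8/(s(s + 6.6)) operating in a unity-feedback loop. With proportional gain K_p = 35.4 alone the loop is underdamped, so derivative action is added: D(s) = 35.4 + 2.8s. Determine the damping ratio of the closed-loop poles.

Forward path: (35.4 + 2.8s)·8/(s(s+6.6)). The closed-loop characteristic equation is s² + (6.6 + 8·2.8)s + 8·35.4 = 0.
That is s² + 29s + 283.2 = 0, so ω_n = 16.83 rad/s and ζ = 29/(2·16.83) = 0.8616.

ζ = 0.862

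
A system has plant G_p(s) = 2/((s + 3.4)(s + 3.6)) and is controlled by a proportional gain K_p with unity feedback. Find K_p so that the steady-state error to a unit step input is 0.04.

K_p = 147

For a type-0 loop with proportional control, e_ss = 1/(1 + K_p·G_p(0)).
G_p(0) = 0.1634. Require 1/(1 + K_p·0.1634) = 0.04, so 1 + 0.1634·K_p = 25.
K_p = (25 − 1)/0.1634 = 147.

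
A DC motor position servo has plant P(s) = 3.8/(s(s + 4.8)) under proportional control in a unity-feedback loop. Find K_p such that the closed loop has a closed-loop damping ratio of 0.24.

Closed-loop characteristic equation: s² + 4.8s + K_p·3.8 = 0.
So ω_n = √(3.8K_p) and 2ζω_n = 4.8, giving ζ = 4.8/(2√(3.8K_p)).
Setting ζ = 0.24: √(3.8K_p) = 4.8/(2·0.24) = 10, so K_p = 100/3.8 = 26.3.

K_p = 26.3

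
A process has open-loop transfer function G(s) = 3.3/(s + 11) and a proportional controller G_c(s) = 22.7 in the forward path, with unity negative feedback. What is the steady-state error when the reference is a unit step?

0.128

The loop is type 0. Static position error constant K_pos = G_c(0)·G(0) = 22.7·0.3 = 6.81.
Steady-state error to a unit step: e_ss = 1/(1+K_pos) = 1/7.81 = 0.128.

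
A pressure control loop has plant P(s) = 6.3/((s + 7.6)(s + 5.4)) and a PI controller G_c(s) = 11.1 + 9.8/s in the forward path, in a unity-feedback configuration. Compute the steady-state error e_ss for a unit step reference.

The open loop G_c(s)P(s) has a pole at the origin (type 1), so the static position error constant is infinite and e_ss = 1/(1+∞) = 0.

0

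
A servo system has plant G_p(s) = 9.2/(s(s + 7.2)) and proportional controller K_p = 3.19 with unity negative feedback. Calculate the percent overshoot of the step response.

6.12%

From 1 + K_pG_p(s) = 0: s² + 7.2s + 29.35 = 0 ⇒ ω_n = 5.417, ζ = 0.6645.
%OS = 100·exp(−πζ/√(1−ζ²)) = 100·exp(−π·0.6645/√0.5584) = 6.12%.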